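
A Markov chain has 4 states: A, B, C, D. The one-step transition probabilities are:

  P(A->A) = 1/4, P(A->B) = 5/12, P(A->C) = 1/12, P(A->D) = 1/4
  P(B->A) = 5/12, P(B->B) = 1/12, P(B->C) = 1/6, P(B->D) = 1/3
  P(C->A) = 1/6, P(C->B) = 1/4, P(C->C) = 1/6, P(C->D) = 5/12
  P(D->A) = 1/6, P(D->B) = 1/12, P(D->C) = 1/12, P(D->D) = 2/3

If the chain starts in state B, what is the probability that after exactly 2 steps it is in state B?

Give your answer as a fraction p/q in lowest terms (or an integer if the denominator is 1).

Answer: 1/4

Derivation:
Computing P^2 by repeated multiplication:
P^1 =
  A: [1/4, 5/12, 1/12, 1/4]
  B: [5/12, 1/12, 1/6, 1/3]
  C: [1/6, 1/4, 1/6, 5/12]
  D: [1/6, 1/12, 1/12, 2/3]
P^2 =
  A: [7/24, 13/72, 1/8, 29/72]
  B: [2/9, 1/4, 5/48, 61/144]
  C: [35/144, 1/6, 17/144, 17/36]
  D: [29/144, 11/72, 7/72, 79/144]

(P^2)[B -> B] = 1/4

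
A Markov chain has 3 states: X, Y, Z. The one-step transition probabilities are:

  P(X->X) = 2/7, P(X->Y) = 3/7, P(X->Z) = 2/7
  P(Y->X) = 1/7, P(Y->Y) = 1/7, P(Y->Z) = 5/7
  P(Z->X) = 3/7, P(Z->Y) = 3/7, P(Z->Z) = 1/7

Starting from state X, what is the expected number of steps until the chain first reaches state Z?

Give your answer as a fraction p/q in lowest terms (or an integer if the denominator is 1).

Answer: 7/3

Derivation:
Let h_i = expected steps to first reach Z from state i.
Boundary: h_Z = 0.
First-step equations for the other states:
  h_X = 1 + 2/7*h_X + 3/7*h_Y + 2/7*h_Z
  h_Y = 1 + 1/7*h_X + 1/7*h_Y + 5/7*h_Z

Substituting h_Z = 0 and rearranging gives the linear system (I - Q) h = 1:
  [5/7, -3/7] . (h_X, h_Y) = 1
  [-1/7, 6/7] . (h_X, h_Y) = 1

Solving yields:
  h_X = 7/3
  h_Y = 14/9

Starting state is X, so the expected hitting time is h_X = 7/3.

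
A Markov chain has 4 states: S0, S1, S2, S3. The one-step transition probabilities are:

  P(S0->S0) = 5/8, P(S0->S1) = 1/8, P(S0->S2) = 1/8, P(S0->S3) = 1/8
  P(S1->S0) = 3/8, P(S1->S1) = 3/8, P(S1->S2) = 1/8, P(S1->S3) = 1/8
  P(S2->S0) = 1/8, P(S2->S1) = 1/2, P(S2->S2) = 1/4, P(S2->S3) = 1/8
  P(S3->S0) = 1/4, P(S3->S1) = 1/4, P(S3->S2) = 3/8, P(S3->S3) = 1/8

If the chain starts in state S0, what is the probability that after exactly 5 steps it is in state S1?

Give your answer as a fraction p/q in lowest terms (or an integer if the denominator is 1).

Answer: 9031/32768

Derivation:
Computing P^5 by repeated multiplication:
P^1 =
  S0: [5/8, 1/8, 1/8, 1/8]
  S1: [3/8, 3/8, 1/8, 1/8]
  S2: [1/8, 1/2, 1/4, 1/8]
  S3: [1/4, 1/4, 3/8, 1/8]
P^2 =
  S0: [31/64, 7/32, 11/64, 1/8]
  S1: [27/64, 9/32, 11/64, 1/8]
  S2: [21/64, 23/64, 3/16, 1/8]
  S3: [21/64, 11/32, 13/64, 1/8]
P^3 =
  S0: [7/16, 133/512, 91/512, 1/8]
  S1: [27/64, 141/512, 91/512, 1/8]
  S2: [101/256, 77/256, 23/128, 1/8]
  S3: [25/64, 155/512, 93/512, 1/8]
P^4 =
  S0: [869/2048, 1115/4096, 731/4096, 1/8]
  S1: [861/2048, 1131/4096, 731/4096, 1/8]
  S2: [423/1024, 145/512, 183/1024, 1/8]
  S3: [843/2048, 1165/4096, 733/4096, 1/8]
P^5 =
  S0: [6895/16384, 9031/32768, 5851/32768, 1/8]
  S1: [6879/16384, 9063/32768, 5851/32768, 1/8]
  S2: [107/256, 2281/8192, 1463/8192, 1/8]
  S3: [6841/16384, 9137/32768, 5853/32768, 1/8]

(P^5)[S0 -> S1] = 9031/32768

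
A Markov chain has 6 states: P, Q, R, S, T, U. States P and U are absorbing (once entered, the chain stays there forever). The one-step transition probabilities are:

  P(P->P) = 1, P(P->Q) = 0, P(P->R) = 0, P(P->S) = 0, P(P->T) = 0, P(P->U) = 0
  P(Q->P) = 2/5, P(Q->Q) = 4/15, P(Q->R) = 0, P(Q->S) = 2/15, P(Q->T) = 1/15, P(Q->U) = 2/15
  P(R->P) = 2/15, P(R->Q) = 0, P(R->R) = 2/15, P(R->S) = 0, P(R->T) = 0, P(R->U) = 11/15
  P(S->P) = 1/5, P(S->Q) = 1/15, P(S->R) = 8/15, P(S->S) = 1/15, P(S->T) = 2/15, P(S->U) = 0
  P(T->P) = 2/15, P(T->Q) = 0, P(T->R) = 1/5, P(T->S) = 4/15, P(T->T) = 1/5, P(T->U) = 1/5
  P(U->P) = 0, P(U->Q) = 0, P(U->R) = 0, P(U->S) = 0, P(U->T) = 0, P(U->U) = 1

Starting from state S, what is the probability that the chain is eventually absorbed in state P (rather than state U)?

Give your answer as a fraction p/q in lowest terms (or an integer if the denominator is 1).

Let a_i = P(absorbed in P | start in state i).
Boundary conditions: a_P = 1, a_U = 0.
For each transient state i, a_i = sum_j P(i->j) * a_j:
  a_Q = 2/5*a_P + 4/15*a_Q + 0*a_R + 2/15*a_S + 1/15*a_T + 2/15*a_U
  a_R = 2/15*a_P + 0*a_Q + 2/15*a_R + 0*a_S + 0*a_T + 11/15*a_U
  a_S = 1/5*a_P + 1/15*a_Q + 8/15*a_R + 1/15*a_S + 2/15*a_T + 0*a_U
  a_T = 2/15*a_P + 0*a_Q + 1/5*a_R + 4/15*a_S + 1/5*a_T + 1/5*a_U

Substituting a_P = 1 and a_U = 0, rearrange to (I - Q) a = r where r[i] = P(i -> P):
  [11/15, 0, -2/15, -1/15] . (a_Q, a_R, a_S, a_T) = 2/5
  [0, 13/15, 0, 0] . (a_Q, a_R, a_S, a_T) = 2/15
  [-1/15, -8/15, 14/15, -2/15] . (a_Q, a_R, a_S, a_T) = 1/5
  [0, -1/5, -4/15, 4/5] . (a_Q, a_R, a_S, a_T) = 2/15

Solving yields:
  a_Q = 3649/5629
  a_R = 2/13
  a_S = 2233/5629
  a_T = 1899/5629

Starting state is S, so the absorption probability is a_S = 2233/5629.

Answer: 2233/5629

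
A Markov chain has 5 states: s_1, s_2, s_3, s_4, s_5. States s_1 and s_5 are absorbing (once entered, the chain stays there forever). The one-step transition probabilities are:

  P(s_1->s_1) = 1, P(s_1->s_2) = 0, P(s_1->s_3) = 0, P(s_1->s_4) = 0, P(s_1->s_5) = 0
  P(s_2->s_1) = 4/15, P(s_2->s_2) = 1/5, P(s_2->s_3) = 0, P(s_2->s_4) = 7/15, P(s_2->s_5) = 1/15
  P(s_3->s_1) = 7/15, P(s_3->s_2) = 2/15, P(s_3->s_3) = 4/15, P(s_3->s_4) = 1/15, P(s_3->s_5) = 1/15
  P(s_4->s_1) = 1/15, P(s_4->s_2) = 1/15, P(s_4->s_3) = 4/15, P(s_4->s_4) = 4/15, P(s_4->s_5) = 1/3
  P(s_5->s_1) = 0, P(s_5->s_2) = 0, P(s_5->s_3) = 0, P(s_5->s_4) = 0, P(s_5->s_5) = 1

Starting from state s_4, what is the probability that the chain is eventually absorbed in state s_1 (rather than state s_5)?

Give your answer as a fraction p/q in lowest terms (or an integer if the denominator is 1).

Let a_i = P(absorbed in s_1 | start in state i).
Boundary conditions: a_s_1 = 1, a_s_5 = 0.
For each transient state i, a_i = sum_j P(i->j) * a_j:
  a_s_2 = 4/15*a_s_1 + 1/5*a_s_2 + 0*a_s_3 + 7/15*a_s_4 + 1/15*a_s_5
  a_s_3 = 7/15*a_s_1 + 2/15*a_s_2 + 4/15*a_s_3 + 1/15*a_s_4 + 1/15*a_s_5
  a_s_4 = 1/15*a_s_1 + 1/15*a_s_2 + 4/15*a_s_3 + 4/15*a_s_4 + 1/3*a_s_5

Substituting a_s_1 = 1 and a_s_5 = 0, rearrange to (I - Q) a = r where r[i] = P(i -> s_1):
  [4/5, 0, -7/15] . (a_s_2, a_s_3, a_s_4) = 4/15
  [-2/15, 11/15, -1/15] . (a_s_2, a_s_3, a_s_4) = 7/15
  [-1/15, -4/15, 11/15] . (a_s_2, a_s_3, a_s_4) = 1/15

Solving yields:
  a_s_2 = 741/1271
  a_s_3 = 993/1271
  a_s_4 = 544/1271

Starting state is s_4, so the absorption probability is a_s_4 = 544/1271.

Answer: 544/1271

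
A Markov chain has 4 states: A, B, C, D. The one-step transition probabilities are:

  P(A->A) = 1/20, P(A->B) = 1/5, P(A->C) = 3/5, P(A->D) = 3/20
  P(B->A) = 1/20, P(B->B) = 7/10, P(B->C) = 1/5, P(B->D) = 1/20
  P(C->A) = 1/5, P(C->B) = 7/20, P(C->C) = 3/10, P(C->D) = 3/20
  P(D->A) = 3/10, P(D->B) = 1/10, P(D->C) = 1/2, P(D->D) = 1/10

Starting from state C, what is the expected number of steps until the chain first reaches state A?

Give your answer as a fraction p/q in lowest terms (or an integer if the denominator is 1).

Answer: 2630/353

Derivation:
Let h_i = expected steps to first reach A from state i.
Boundary: h_A = 0.
First-step equations for the other states:
  h_B = 1 + 1/20*h_A + 7/10*h_B + 1/5*h_C + 1/20*h_D
  h_C = 1 + 1/5*h_A + 7/20*h_B + 3/10*h_C + 3/20*h_D
  h_D = 1 + 3/10*h_A + 1/10*h_B + 1/2*h_C + 1/10*h_D

Substituting h_A = 0 and rearranging gives the linear system (I - Q) h = 1:
  [3/10, -1/5, -1/20] . (h_B, h_C, h_D) = 1
  [-7/20, 7/10, -3/20] . (h_B, h_C, h_D) = 1
  [-1/10, -1/2, 9/10] . (h_B, h_C, h_D) = 1

Solving yields:
  h_B = 3300/353
  h_C = 2630/353
  h_D = 2220/353

Starting state is C, so the expected hitting time is h_C = 2630/353.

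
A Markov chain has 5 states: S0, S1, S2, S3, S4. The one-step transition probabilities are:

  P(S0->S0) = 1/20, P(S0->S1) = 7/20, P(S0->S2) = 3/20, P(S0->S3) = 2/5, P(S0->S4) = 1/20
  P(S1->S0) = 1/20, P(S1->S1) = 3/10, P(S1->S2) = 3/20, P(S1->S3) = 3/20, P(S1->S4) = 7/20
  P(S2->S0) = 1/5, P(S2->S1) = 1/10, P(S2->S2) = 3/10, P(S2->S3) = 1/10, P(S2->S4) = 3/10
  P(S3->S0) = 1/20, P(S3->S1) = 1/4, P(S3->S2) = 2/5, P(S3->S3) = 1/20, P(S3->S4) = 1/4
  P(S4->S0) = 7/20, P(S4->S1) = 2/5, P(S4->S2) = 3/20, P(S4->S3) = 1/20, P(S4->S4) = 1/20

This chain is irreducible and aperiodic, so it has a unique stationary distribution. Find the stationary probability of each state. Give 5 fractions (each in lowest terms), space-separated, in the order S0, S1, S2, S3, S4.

Answer: 7676/52051 28983/104102 11334/52051 7305/52051 22489/104102

Derivation:
The stationary distribution satisfies pi = pi * P, i.e.:
  pi_S0 = 1/20*pi_S0 + 1/20*pi_S1 + 1/5*pi_S2 + 1/20*pi_S3 + 7/20*pi_S4
  pi_S1 = 7/20*pi_S0 + 3/10*pi_S1 + 1/10*pi_S2 + 1/4*pi_S3 + 2/5*pi_S4
  pi_S2 = 3/20*pi_S0 + 3/20*pi_S1 + 3/10*pi_S2 + 2/5*pi_S3 + 3/20*pi_S4
  pi_S3 = 2/5*pi_S0 + 3/20*pi_S1 + 1/10*pi_S2 + 1/20*pi_S3 + 1/20*pi_S4
  pi_S4 = 1/20*pi_S0 + 7/20*pi_S1 + 3/10*pi_S2 + 1/4*pi_S3 + 1/20*pi_S4
with normalization: pi_S0 + pi_S1 + pi_S2 + pi_S3 + pi_S4 = 1.

Using the first 4 balance equations plus normalization, the linear system A*pi = b is:
  [-19/20, 1/20, 1/5, 1/20, 7/20] . pi = 0
  [7/20, -7/10, 1/10, 1/4, 2/5] . pi = 0
  [3/20, 3/20, -7/10, 2/5, 3/20] . pi = 0
  [2/5, 3/20, 1/10, -19/20, 1/20] . pi = 0
  [1, 1, 1, 1, 1] . pi = 1

Solving yields:
  pi_S0 = 7676/52051
  pi_S1 = 28983/104102
  pi_S2 = 11334/52051
  pi_S3 = 7305/52051
  pi_S4 = 22489/104102

Verification (pi * P):
  7676/52051*1/20 + 28983/104102*1/20 + 11334/52051*1/5 + 7305/52051*1/20 + 22489/104102*7/20 = 7676/52051 = pi_S0  (ok)
  7676/52051*7/20 + 28983/104102*3/10 + 11334/52051*1/10 + 7305/52051*1/4 + 22489/104102*2/5 = 28983/104102 = pi_S1  (ok)
  7676/52051*3/20 + 28983/104102*3/20 + 11334/52051*3/10 + 7305/52051*2/5 + 22489/104102*3/20 = 11334/52051 = pi_S2  (ok)
  7676/52051*2/5 + 28983/104102*3/20 + 11334/52051*1/10 + 7305/52051*1/20 + 22489/104102*1/20 = 7305/52051 = pi_S3  (ok)
  7676/52051*1/20 + 28983/104102*7/20 + 11334/52051*3/10 + 7305/52051*1/4 + 22489/104102*1/20 = 22489/104102 = pi_S4  (ok)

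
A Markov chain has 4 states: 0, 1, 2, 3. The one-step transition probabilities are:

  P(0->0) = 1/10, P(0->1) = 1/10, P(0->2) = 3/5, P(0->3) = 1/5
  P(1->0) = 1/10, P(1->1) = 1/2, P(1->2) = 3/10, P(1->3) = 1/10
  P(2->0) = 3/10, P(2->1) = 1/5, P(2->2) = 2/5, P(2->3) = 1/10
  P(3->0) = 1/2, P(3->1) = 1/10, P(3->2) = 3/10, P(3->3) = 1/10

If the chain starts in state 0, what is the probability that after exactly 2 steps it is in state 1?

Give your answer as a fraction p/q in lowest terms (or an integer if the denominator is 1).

Answer: 1/5

Derivation:
Computing P^2 by repeated multiplication:
P^1 =
  0: [1/10, 1/10, 3/5, 1/5]
  1: [1/10, 1/2, 3/10, 1/10]
  2: [3/10, 1/5, 2/5, 1/10]
  3: [1/2, 1/10, 3/10, 1/10]
P^2 =
  0: [3/10, 1/5, 39/100, 11/100]
  1: [1/5, 33/100, 9/25, 11/100]
  2: [11/50, 11/50, 43/100, 13/100]
  3: [1/5, 17/100, 12/25, 3/20]

(P^2)[0 -> 1] = 1/5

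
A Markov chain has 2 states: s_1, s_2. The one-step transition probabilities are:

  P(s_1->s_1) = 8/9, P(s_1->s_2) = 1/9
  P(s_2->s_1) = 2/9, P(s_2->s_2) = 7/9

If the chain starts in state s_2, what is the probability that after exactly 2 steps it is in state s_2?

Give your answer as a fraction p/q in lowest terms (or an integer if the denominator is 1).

Answer: 17/27

Derivation:
Computing P^2 by repeated multiplication:
P^1 =
  s_1: [8/9, 1/9]
  s_2: [2/9, 7/9]
P^2 =
  s_1: [22/27, 5/27]
  s_2: [10/27, 17/27]

(P^2)[s_2 -> s_2] = 17/27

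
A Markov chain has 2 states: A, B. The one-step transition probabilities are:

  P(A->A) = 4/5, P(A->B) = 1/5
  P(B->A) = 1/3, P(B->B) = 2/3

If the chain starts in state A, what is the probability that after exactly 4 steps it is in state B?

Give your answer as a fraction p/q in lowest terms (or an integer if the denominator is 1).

Answer: 6028/16875

Derivation:
Computing P^4 by repeated multiplication:
P^1 =
  A: [4/5, 1/5]
  B: [1/3, 2/3]
P^2 =
  A: [53/75, 22/75]
  B: [22/45, 23/45]
P^3 =
  A: [746/1125, 379/1125]
  B: [379/675, 296/675]
P^4 =
  A: [10847/16875, 6028/16875]
  B: [6028/10125, 4097/10125]

(P^4)[A -> B] = 6028/16875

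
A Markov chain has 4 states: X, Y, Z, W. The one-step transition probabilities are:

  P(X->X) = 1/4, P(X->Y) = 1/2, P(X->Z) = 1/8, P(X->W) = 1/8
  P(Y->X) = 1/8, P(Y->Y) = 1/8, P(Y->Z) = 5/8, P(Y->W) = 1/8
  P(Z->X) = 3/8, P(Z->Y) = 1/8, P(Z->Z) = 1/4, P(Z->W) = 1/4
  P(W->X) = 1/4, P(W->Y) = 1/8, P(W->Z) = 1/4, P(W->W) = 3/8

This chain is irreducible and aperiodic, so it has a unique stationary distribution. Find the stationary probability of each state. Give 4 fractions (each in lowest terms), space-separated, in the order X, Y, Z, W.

The stationary distribution satisfies pi = pi * P, i.e.:
  pi_X = 1/4*pi_X + 1/8*pi_Y + 3/8*pi_Z + 1/4*pi_W
  pi_Y = 1/2*pi_X + 1/8*pi_Y + 1/8*pi_Z + 1/8*pi_W
  pi_Z = 1/8*pi_X + 5/8*pi_Y + 1/4*pi_Z + 1/4*pi_W
  pi_W = 1/8*pi_X + 1/8*pi_Y + 1/4*pi_Z + 3/8*pi_W
with normalization: pi_X + pi_Y + pi_Z + pi_W = 1.

Using the first 3 balance equations plus normalization, the linear system A*pi = b is:
  [-3/4, 1/8, 3/8, 1/4] . pi = 0
  [1/2, -7/8, 1/8, 1/8] . pi = 0
  [1/8, 5/8, -3/4, 1/4] . pi = 0
  [1, 1, 1, 1] . pi = 1

Solving yields:
  pi_X = 139/535
  pi_Y = 119/535
  pi_Z = 161/535
  pi_W = 116/535

Verification (pi * P):
  139/535*1/4 + 119/535*1/8 + 161/535*3/8 + 116/535*1/4 = 139/535 = pi_X  (ok)
  139/535*1/2 + 119/535*1/8 + 161/535*1/8 + 116/535*1/8 = 119/535 = pi_Y  (ok)
  139/535*1/8 + 119/535*5/8 + 161/535*1/4 + 116/535*1/4 = 161/535 = pi_Z  (ok)
  139/535*1/8 + 119/535*1/8 + 161/535*1/4 + 116/535*3/8 = 116/535 = pi_W  (ok)

Answer: 139/535 119/535 161/535 116/535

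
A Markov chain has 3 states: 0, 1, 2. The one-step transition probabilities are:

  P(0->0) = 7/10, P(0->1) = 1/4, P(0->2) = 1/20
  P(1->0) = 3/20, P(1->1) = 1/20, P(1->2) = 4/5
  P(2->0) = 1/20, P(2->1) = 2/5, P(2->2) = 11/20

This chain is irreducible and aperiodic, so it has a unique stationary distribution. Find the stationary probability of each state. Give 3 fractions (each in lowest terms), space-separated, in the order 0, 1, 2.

Answer: 43/195 53/195 33/65

Derivation:
The stationary distribution satisfies pi = pi * P, i.e.:
  pi_0 = 7/10*pi_0 + 3/20*pi_1 + 1/20*pi_2
  pi_1 = 1/4*pi_0 + 1/20*pi_1 + 2/5*pi_2
  pi_2 = 1/20*pi_0 + 4/5*pi_1 + 11/20*pi_2
with normalization: pi_0 + pi_1 + pi_2 = 1.

Using the first 2 balance equations plus normalization, the linear system A*pi = b is:
  [-3/10, 3/20, 1/20] . pi = 0
  [1/4, -19/20, 2/5] . pi = 0
  [1, 1, 1] . pi = 1

Solving yields:
  pi_0 = 43/195
  pi_1 = 53/195
  pi_2 = 33/65

Verification (pi * P):
  43/195*7/10 + 53/195*3/20 + 33/65*1/20 = 43/195 = pi_0  (ok)
  43/195*1/4 + 53/195*1/20 + 33/65*2/5 = 53/195 = pi_1  (ok)
  43/195*1/20 + 53/195*4/5 + 33/65*11/20 = 33/65 = pi_2  (ok)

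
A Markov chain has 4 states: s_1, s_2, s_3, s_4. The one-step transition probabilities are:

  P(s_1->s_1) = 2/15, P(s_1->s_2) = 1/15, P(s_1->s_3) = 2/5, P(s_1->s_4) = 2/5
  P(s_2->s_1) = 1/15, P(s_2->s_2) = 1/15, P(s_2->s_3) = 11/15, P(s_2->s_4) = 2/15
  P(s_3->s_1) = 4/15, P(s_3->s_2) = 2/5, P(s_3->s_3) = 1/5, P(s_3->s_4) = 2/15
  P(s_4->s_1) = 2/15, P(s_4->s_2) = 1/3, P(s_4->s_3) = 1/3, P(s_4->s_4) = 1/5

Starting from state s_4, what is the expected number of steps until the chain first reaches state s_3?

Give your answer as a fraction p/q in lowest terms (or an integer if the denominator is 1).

Answer: 843/368

Derivation:
Let h_i = expected steps to first reach s_3 from state i.
Boundary: h_s_3 = 0.
First-step equations for the other states:
  h_s_1 = 1 + 2/15*h_s_1 + 1/15*h_s_2 + 2/5*h_s_3 + 2/5*h_s_4
  h_s_2 = 1 + 1/15*h_s_1 + 1/15*h_s_2 + 11/15*h_s_3 + 2/15*h_s_4
  h_s_4 = 1 + 2/15*h_s_1 + 1/3*h_s_2 + 1/3*h_s_3 + 1/5*h_s_4

Substituting h_s_3 = 0 and rearranging gives the linear system (I - Q) h = 1:
  [13/15, -1/15, -2/5] . (h_s_1, h_s_2, h_s_4) = 1
  [-1/15, 14/15, -2/15] . (h_s_1, h_s_2, h_s_4) = 1
  [-2/15, -1/3, 4/5] . (h_s_1, h_s_2, h_s_4) = 1

Solving yields:
  h_s_1 = 429/184
  h_s_2 = 36/23
  h_s_4 = 843/368

Starting state is s_4, so the expected hitting time is h_s_4 = 843/368.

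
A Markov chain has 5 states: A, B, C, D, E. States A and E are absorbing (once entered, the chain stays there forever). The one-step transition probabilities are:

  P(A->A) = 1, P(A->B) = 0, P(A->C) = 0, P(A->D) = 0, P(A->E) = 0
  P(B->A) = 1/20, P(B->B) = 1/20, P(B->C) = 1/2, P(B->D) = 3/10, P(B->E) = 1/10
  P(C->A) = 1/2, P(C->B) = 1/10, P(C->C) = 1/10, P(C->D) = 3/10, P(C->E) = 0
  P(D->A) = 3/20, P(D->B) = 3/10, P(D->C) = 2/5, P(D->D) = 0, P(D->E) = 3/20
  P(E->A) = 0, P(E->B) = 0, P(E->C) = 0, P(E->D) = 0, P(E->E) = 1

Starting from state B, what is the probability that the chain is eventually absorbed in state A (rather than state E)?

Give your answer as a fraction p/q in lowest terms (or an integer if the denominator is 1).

Let a_i = P(absorbed in A | start in state i).
Boundary conditions: a_A = 1, a_E = 0.
For each transient state i, a_i = sum_j P(i->j) * a_j:
  a_B = 1/20*a_A + 1/20*a_B + 1/2*a_C + 3/10*a_D + 1/10*a_E
  a_C = 1/2*a_A + 1/10*a_B + 1/10*a_C + 3/10*a_D + 0*a_E
  a_D = 3/20*a_A + 3/10*a_B + 2/5*a_C + 0*a_D + 3/20*a_E

Substituting a_A = 1 and a_E = 0, rearrange to (I - Q) a = r where r[i] = P(i -> A):
  [19/20, -1/2, -3/10] . (a_B, a_C, a_D) = 1/20
  [-1/10, 9/10, -3/10] . (a_B, a_C, a_D) = 1/2
  [-3/10, -2/5, 1] . (a_B, a_C, a_D) = 3/20

Solving yields:
  a_B = 412/553
  a_C = 1947/2212
  a_D = 1605/2212

Starting state is B, so the absorption probability is a_B = 412/553.

Answer: 412/553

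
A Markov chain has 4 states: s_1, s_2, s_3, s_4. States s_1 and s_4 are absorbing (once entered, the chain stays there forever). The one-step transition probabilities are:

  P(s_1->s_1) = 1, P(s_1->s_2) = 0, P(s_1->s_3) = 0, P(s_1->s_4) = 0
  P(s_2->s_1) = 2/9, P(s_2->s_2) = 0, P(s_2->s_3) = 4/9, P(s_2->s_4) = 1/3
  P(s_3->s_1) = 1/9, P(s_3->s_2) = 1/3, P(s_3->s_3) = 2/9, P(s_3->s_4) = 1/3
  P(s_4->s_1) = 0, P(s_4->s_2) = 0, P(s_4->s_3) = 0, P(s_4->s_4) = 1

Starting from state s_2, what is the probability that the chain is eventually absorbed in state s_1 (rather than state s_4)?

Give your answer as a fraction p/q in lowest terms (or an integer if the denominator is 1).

Answer: 6/17

Derivation:
Let a_i = P(absorbed in s_1 | start in state i).
Boundary conditions: a_s_1 = 1, a_s_4 = 0.
For each transient state i, a_i = sum_j P(i->j) * a_j:
  a_s_2 = 2/9*a_s_1 + 0*a_s_2 + 4/9*a_s_3 + 1/3*a_s_4
  a_s_3 = 1/9*a_s_1 + 1/3*a_s_2 + 2/9*a_s_3 + 1/3*a_s_4

Substituting a_s_1 = 1 and a_s_4 = 0, rearrange to (I - Q) a = r where r[i] = P(i -> s_1):
  [1, -4/9] . (a_s_2, a_s_3) = 2/9
  [-1/3, 7/9] . (a_s_2, a_s_3) = 1/9

Solving yields:
  a_s_2 = 6/17
  a_s_3 = 5/17

Starting state is s_2, so the absorption probability is a_s_2 = 6/17.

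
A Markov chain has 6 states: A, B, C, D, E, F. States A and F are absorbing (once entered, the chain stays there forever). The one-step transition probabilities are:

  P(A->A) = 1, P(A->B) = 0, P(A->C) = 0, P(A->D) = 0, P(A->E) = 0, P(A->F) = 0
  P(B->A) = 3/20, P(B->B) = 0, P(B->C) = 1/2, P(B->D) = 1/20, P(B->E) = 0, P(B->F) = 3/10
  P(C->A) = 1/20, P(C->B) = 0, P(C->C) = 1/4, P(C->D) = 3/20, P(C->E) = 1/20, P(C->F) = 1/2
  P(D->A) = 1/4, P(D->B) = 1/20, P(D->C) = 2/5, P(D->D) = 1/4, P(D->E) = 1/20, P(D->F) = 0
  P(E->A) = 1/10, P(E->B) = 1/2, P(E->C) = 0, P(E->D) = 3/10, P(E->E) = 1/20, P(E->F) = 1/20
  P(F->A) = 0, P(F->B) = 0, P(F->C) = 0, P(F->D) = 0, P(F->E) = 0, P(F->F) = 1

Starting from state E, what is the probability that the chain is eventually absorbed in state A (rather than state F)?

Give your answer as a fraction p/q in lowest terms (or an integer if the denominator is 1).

Let a_i = P(absorbed in A | start in state i).
Boundary conditions: a_A = 1, a_F = 0.
For each transient state i, a_i = sum_j P(i->j) * a_j:
  a_B = 3/20*a_A + 0*a_B + 1/2*a_C + 1/20*a_D + 0*a_E + 3/10*a_F
  a_C = 1/20*a_A + 0*a_B + 1/4*a_C + 3/20*a_D + 1/20*a_E + 1/2*a_F
  a_D = 1/4*a_A + 1/20*a_B + 2/5*a_C + 1/4*a_D + 1/20*a_E + 0*a_F
  a_E = 1/10*a_A + 1/2*a_B + 0*a_C + 3/10*a_D + 1/20*a_E + 1/20*a_F

Substituting a_A = 1 and a_F = 0, rearrange to (I - Q) a = r where r[i] = P(i -> A):
  [1, -1/2, -1/20, 0] . (a_B, a_C, a_D, a_E) = 3/20
  [0, 3/4, -3/20, -1/20] . (a_B, a_C, a_D, a_E) = 1/20
  [-1/20, -2/5, 3/4, -1/20] . (a_B, a_C, a_D, a_E) = 1/4
  [-1/2, 0, -3/10, 19/20] . (a_B, a_C, a_D, a_E) = 1/10

Solving yields:
  a_B = 18966/70675
  a_C = 13348/70675
  a_D = 6763/14135
  a_E = 1124/2827

Starting state is E, so the absorption probability is a_E = 1124/2827.

Answer: 1124/2827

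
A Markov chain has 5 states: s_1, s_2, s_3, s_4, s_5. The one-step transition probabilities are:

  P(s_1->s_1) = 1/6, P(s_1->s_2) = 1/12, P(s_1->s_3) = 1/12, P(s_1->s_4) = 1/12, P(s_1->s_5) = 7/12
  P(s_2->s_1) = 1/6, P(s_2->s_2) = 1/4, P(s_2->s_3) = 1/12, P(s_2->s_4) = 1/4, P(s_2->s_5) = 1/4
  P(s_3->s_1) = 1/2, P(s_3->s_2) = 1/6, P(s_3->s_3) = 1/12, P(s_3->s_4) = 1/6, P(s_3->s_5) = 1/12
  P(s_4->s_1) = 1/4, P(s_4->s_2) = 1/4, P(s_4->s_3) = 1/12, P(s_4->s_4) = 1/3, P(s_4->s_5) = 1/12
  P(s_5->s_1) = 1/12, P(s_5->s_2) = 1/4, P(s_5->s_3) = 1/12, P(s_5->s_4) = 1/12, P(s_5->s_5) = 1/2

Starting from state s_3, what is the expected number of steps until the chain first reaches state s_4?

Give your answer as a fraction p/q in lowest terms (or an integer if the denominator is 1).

Let h_i = expected steps to first reach s_4 from state i.
Boundary: h_s_4 = 0.
First-step equations for the other states:
  h_s_1 = 1 + 1/6*h_s_1 + 1/12*h_s_2 + 1/12*h_s_3 + 1/12*h_s_4 + 7/12*h_s_5
  h_s_2 = 1 + 1/6*h_s_1 + 1/4*h_s_2 + 1/12*h_s_3 + 1/4*h_s_4 + 1/4*h_s_5
  h_s_3 = 1 + 1/2*h_s_1 + 1/6*h_s_2 + 1/12*h_s_3 + 1/6*h_s_4 + 1/12*h_s_5
  h_s_5 = 1 + 1/12*h_s_1 + 1/4*h_s_2 + 1/12*h_s_3 + 1/12*h_s_4 + 1/2*h_s_5

Substituting h_s_4 = 0 and rearranging gives the linear system (I - Q) h = 1:
  [5/6, -1/12, -1/12, -7/12] . (h_s_1, h_s_2, h_s_3, h_s_5) = 1
  [-1/6, 3/4, -1/12, -1/4] . (h_s_1, h_s_2, h_s_3, h_s_5) = 1
  [-1/2, -1/6, 11/12, -1/12] . (h_s_1, h_s_2, h_s_3, h_s_5) = 1
  [-1/12, -1/4, -1/12, 1/2] . (h_s_1, h_s_2, h_s_3, h_s_5) = 1

Solving yields:
  h_s_1 = 4968/611
  h_s_2 = 4032/611
  h_s_3 = 4548/611
  h_s_5 = 4824/611

Starting state is s_3, so the expected hitting time is h_s_3 = 4548/611.

Answer: 4548/611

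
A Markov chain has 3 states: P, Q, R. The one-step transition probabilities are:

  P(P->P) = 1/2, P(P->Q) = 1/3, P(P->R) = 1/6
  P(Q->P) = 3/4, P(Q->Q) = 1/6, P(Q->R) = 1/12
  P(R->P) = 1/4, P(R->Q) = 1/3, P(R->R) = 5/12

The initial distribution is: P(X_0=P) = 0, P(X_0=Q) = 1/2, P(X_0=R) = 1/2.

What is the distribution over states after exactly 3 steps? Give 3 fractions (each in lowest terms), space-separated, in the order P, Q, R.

Answer: 25/48 41/144 7/36

Derivation:
Propagating the distribution step by step (d_{t+1} = d_t * P):
d_0 = (P=0, Q=1/2, R=1/2)
  d_1[P] = 0*1/2 + 1/2*3/4 + 1/2*1/4 = 1/2
  d_1[Q] = 0*1/3 + 1/2*1/6 + 1/2*1/3 = 1/4
  d_1[R] = 0*1/6 + 1/2*1/12 + 1/2*5/12 = 1/4
d_1 = (P=1/2, Q=1/4, R=1/4)
  d_2[P] = 1/2*1/2 + 1/4*3/4 + 1/4*1/4 = 1/2
  d_2[Q] = 1/2*1/3 + 1/4*1/6 + 1/4*1/3 = 7/24
  d_2[R] = 1/2*1/6 + 1/4*1/12 + 1/4*5/12 = 5/24
d_2 = (P=1/2, Q=7/24, R=5/24)
  d_3[P] = 1/2*1/2 + 7/24*3/4 + 5/24*1/4 = 25/48
  d_3[Q] = 1/2*1/3 + 7/24*1/6 + 5/24*1/3 = 41/144
  d_3[R] = 1/2*1/6 + 7/24*1/12 + 5/24*5/12 = 7/36
d_3 = (P=25/48, Q=41/144, R=7/36)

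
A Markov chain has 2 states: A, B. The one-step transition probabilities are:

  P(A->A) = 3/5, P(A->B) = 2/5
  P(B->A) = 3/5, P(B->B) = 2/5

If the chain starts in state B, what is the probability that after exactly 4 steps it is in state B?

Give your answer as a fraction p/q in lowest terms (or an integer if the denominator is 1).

Answer: 2/5

Derivation:
Computing P^4 by repeated multiplication:
P^1 =
  A: [3/5, 2/5]
  B: [3/5, 2/5]
P^2 =
  A: [3/5, 2/5]
  B: [3/5, 2/5]
P^3 =
  A: [3/5, 2/5]
  B: [3/5, 2/5]
P^4 =
  A: [3/5, 2/5]
  B: [3/5, 2/5]

(P^4)[B -> B] = 2/5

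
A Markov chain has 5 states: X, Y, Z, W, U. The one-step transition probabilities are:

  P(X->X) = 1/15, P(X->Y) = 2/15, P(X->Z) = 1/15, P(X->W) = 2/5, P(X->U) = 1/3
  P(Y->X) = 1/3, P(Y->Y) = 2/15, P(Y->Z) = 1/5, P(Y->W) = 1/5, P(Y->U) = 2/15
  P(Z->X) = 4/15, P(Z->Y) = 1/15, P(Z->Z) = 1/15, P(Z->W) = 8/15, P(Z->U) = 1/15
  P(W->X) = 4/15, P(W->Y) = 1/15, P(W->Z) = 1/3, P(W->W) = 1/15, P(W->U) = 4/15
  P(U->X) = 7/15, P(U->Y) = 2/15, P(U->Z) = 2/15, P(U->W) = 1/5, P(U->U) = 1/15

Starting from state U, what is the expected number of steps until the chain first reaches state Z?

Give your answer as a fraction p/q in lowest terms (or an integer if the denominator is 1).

Let h_i = expected steps to first reach Z from state i.
Boundary: h_Z = 0.
First-step equations for the other states:
  h_X = 1 + 1/15*h_X + 2/15*h_Y + 1/15*h_Z + 2/5*h_W + 1/3*h_U
  h_Y = 1 + 1/3*h_X + 2/15*h_Y + 1/5*h_Z + 1/5*h_W + 2/15*h_U
  h_W = 1 + 4/15*h_X + 1/15*h_Y + 1/3*h_Z + 1/15*h_W + 4/15*h_U
  h_U = 1 + 7/15*h_X + 2/15*h_Y + 2/15*h_Z + 1/5*h_W + 1/15*h_U

Substituting h_Z = 0 and rearranging gives the linear system (I - Q) h = 1:
  [14/15, -2/15, -2/5, -1/3] . (h_X, h_Y, h_W, h_U) = 1
  [-1/3, 13/15, -1/5, -2/15] . (h_X, h_Y, h_W, h_U) = 1
  [-4/15, -1/15, 14/15, -4/15] . (h_X, h_Y, h_W, h_U) = 1
  [-7/15, -2/15, -1/5, 14/15] . (h_X, h_Y, h_W, h_U) = 1

Solving yields:
  h_X = 84105/13772
  h_Y = 38265/6886
  h_W = 67755/13772
  h_U = 20565/3443

Starting state is U, so the expected hitting time is h_U = 20565/3443.

Answer: 20565/3443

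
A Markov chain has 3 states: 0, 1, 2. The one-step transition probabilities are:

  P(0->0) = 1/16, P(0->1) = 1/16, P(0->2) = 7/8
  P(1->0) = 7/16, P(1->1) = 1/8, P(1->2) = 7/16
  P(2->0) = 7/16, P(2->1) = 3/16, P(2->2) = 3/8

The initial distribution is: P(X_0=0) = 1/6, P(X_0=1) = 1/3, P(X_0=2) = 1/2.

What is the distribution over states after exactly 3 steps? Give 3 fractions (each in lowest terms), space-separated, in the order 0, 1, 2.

Answer: 167/512 1747/12288 6533/12288

Derivation:
Propagating the distribution step by step (d_{t+1} = d_t * P):
d_0 = (0=1/6, 1=1/3, 2=1/2)
  d_1[0] = 1/6*1/16 + 1/3*7/16 + 1/2*7/16 = 3/8
  d_1[1] = 1/6*1/16 + 1/3*1/8 + 1/2*3/16 = 7/48
  d_1[2] = 1/6*7/8 + 1/3*7/16 + 1/2*3/8 = 23/48
d_1 = (0=3/8, 1=7/48, 2=23/48)
  d_2[0] = 3/8*1/16 + 7/48*7/16 + 23/48*7/16 = 19/64
  d_2[1] = 3/8*1/16 + 7/48*1/8 + 23/48*3/16 = 101/768
  d_2[2] = 3/8*7/8 + 7/48*7/16 + 23/48*3/8 = 439/768
d_2 = (0=19/64, 1=101/768, 2=439/768)
  d_3[0] = 19/64*1/16 + 101/768*7/16 + 439/768*7/16 = 167/512
  d_3[1] = 19/64*1/16 + 101/768*1/8 + 439/768*3/16 = 1747/12288
  d_3[2] = 19/64*7/8 + 101/768*7/16 + 439/768*3/8 = 6533/12288
d_3 = (0=167/512, 1=1747/12288, 2=6533/12288)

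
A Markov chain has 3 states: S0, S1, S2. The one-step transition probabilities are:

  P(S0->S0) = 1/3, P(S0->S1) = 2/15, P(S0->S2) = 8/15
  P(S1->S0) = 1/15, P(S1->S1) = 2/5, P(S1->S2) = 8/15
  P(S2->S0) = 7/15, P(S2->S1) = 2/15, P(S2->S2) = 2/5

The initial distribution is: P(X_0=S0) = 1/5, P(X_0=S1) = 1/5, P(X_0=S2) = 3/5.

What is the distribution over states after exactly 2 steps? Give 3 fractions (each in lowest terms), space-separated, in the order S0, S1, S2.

Answer: 43/125 206/1125 532/1125

Derivation:
Propagating the distribution step by step (d_{t+1} = d_t * P):
d_0 = (S0=1/5, S1=1/5, S2=3/5)
  d_1[S0] = 1/5*1/3 + 1/5*1/15 + 3/5*7/15 = 9/25
  d_1[S1] = 1/5*2/15 + 1/5*2/5 + 3/5*2/15 = 14/75
  d_1[S2] = 1/5*8/15 + 1/5*8/15 + 3/5*2/5 = 34/75
d_1 = (S0=9/25, S1=14/75, S2=34/75)
  d_2[S0] = 9/25*1/3 + 14/75*1/15 + 34/75*7/15 = 43/125
  d_2[S1] = 9/25*2/15 + 14/75*2/5 + 34/75*2/15 = 206/1125
  d_2[S2] = 9/25*8/15 + 14/75*8/15 + 34/75*2/5 = 532/1125
d_2 = (S0=43/125, S1=206/1125, S2=532/1125)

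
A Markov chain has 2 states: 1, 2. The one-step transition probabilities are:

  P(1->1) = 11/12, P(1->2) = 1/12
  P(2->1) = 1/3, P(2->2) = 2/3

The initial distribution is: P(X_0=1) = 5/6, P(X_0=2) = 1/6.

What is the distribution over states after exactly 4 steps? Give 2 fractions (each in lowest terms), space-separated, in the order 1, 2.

Propagating the distribution step by step (d_{t+1} = d_t * P):
d_0 = (1=5/6, 2=1/6)
  d_1[1] = 5/6*11/12 + 1/6*1/3 = 59/72
  d_1[2] = 5/6*1/12 + 1/6*2/3 = 13/72
d_1 = (1=59/72, 2=13/72)
  d_2[1] = 59/72*11/12 + 13/72*1/3 = 701/864
  d_2[2] = 59/72*1/12 + 13/72*2/3 = 163/864
d_2 = (1=701/864, 2=163/864)
  d_3[1] = 701/864*11/12 + 163/864*1/3 = 8363/10368
  d_3[2] = 701/864*1/12 + 163/864*2/3 = 2005/10368
d_3 = (1=8363/10368, 2=2005/10368)
  d_4[1] = 8363/10368*11/12 + 2005/10368*1/3 = 100013/124416
  d_4[2] = 8363/10368*1/12 + 2005/10368*2/3 = 24403/124416
d_4 = (1=100013/124416, 2=24403/124416)

Answer: 100013/124416 24403/124416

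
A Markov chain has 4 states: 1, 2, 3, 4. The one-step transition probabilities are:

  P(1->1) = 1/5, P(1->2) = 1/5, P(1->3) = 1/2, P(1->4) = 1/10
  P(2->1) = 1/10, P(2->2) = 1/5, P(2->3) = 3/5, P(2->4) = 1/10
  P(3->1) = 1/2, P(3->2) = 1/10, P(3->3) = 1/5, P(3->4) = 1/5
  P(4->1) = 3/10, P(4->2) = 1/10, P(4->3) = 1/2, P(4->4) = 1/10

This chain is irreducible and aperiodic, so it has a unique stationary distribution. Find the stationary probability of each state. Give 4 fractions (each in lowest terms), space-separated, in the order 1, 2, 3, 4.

The stationary distribution satisfies pi = pi * P, i.e.:
  pi_1 = 1/5*pi_1 + 1/10*pi_2 + 1/2*pi_3 + 3/10*pi_4
  pi_2 = 1/5*pi_1 + 1/5*pi_2 + 1/10*pi_3 + 1/10*pi_4
  pi_3 = 1/2*pi_1 + 3/5*pi_2 + 1/5*pi_3 + 1/2*pi_4
  pi_4 = 1/10*pi_1 + 1/10*pi_2 + 1/5*pi_3 + 1/10*pi_4
with normalization: pi_1 + pi_2 + pi_3 + pi_4 = 1.

Using the first 3 balance equations plus normalization, the linear system A*pi = b is:
  [-4/5, 1/10, 1/2, 3/10] . pi = 0
  [1/5, -4/5, 1/10, 1/10] . pi = 0
  [1/2, 3/5, -4/5, 1/2] . pi = 0
  [1, 1, 1, 1] . pi = 1

Solving yields:
  pi_1 = 139/437
  pi_2 = 64/437
  pi_3 = 173/437
  pi_4 = 61/437

Verification (pi * P):
  139/437*1/5 + 64/437*1/10 + 173/437*1/2 + 61/437*3/10 = 139/437 = pi_1  (ok)
  139/437*1/5 + 64/437*1/5 + 173/437*1/10 + 61/437*1/10 = 64/437 = pi_2  (ok)
  139/437*1/2 + 64/437*3/5 + 173/437*1/5 + 61/437*1/2 = 173/437 = pi_3  (ok)
  139/437*1/10 + 64/437*1/10 + 173/437*1/5 + 61/437*1/10 = 61/437 = pi_4  (ok)

Answer: 139/437 64/437 173/437 61/437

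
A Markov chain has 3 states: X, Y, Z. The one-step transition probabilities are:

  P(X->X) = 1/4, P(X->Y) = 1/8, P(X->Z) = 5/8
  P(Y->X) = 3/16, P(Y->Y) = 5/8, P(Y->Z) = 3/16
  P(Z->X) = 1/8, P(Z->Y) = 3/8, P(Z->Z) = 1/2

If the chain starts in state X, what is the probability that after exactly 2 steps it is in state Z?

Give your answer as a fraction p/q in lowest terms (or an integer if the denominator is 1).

Computing P^2 by repeated multiplication:
P^1 =
  X: [1/4, 1/8, 5/8]
  Y: [3/16, 5/8, 3/16]
  Z: [1/8, 3/8, 1/2]
P^2 =
  X: [21/128, 11/32, 63/128]
  Y: [3/16, 31/64, 21/64]
  Z: [21/128, 7/16, 51/128]

(P^2)[X -> Z] = 63/128

Answer: 63/128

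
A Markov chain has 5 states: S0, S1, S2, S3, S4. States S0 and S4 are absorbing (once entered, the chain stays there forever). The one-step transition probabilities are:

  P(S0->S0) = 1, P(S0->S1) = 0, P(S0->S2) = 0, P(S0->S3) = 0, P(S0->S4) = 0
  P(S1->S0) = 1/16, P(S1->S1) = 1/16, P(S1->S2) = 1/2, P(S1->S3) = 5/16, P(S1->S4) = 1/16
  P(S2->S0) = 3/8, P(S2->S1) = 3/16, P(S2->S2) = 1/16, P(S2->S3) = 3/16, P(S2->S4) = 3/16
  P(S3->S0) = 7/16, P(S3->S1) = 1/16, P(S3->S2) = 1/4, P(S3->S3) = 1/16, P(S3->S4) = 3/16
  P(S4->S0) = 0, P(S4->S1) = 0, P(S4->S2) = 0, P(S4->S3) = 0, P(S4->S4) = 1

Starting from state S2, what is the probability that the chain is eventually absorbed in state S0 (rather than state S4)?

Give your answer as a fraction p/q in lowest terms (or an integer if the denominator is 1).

Answer: 149/223

Derivation:
Let a_i = P(absorbed in S0 | start in state i).
Boundary conditions: a_S0 = 1, a_S4 = 0.
For each transient state i, a_i = sum_j P(i->j) * a_j:
  a_S1 = 1/16*a_S0 + 1/16*a_S1 + 1/2*a_S2 + 5/16*a_S3 + 1/16*a_S4
  a_S2 = 3/8*a_S0 + 3/16*a_S1 + 1/16*a_S2 + 3/16*a_S3 + 3/16*a_S4
  a_S3 = 7/16*a_S0 + 1/16*a_S1 + 1/4*a_S2 + 1/16*a_S3 + 3/16*a_S4

Substituting a_S0 = 1 and a_S4 = 0, rearrange to (I - Q) a = r where r[i] = P(i -> S0):
  [15/16, -1/2, -5/16] . (a_S1, a_S2, a_S3) = 1/16
  [-3/16, 15/16, -3/16] . (a_S1, a_S2, a_S3) = 3/8
  [-1/16, -1/4, 15/16] . (a_S1, a_S2, a_S3) = 7/16

Solving yields:
  a_S1 = 291/446
  a_S2 = 149/223
  a_S3 = 307/446

Starting state is S2, so the absorption probability is a_S2 = 149/223.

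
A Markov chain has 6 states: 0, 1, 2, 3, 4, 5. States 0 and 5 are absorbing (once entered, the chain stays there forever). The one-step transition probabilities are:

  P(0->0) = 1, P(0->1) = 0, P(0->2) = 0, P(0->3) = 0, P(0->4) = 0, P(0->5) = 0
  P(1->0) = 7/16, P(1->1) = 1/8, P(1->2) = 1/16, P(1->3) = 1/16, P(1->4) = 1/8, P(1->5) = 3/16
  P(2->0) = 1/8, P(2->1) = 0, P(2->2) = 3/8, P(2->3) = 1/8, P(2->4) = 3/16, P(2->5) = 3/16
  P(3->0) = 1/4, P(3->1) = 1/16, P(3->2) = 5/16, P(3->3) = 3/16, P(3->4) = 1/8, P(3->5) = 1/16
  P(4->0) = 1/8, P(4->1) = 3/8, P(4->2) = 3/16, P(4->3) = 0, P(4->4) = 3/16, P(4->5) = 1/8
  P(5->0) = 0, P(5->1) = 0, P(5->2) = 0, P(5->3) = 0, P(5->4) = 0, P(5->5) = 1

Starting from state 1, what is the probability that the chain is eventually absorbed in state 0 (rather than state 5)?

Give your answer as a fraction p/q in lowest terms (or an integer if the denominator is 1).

Let a_i = P(absorbed in 0 | start in state i).
Boundary conditions: a_0 = 1, a_5 = 0.
For each transient state i, a_i = sum_j P(i->j) * a_j:
  a_1 = 7/16*a_0 + 1/8*a_1 + 1/16*a_2 + 1/16*a_3 + 1/8*a_4 + 3/16*a_5
  a_2 = 1/8*a_0 + 0*a_1 + 3/8*a_2 + 1/8*a_3 + 3/16*a_4 + 3/16*a_5
  a_3 = 1/4*a_0 + 1/16*a_1 + 5/16*a_2 + 3/16*a_3 + 1/8*a_4 + 1/16*a_5
  a_4 = 1/8*a_0 + 3/8*a_1 + 3/16*a_2 + 0*a_3 + 3/16*a_4 + 1/8*a_5

Substituting a_0 = 1 and a_5 = 0, rearrange to (I - Q) a = r where r[i] = P(i -> 0):
  [7/8, -1/16, -1/16, -1/8] . (a_1, a_2, a_3, a_4) = 7/16
  [0, 5/8, -1/8, -3/16] . (a_1, a_2, a_3, a_4) = 1/8
  [-1/16, -5/16, 13/16, -1/8] . (a_1, a_2, a_3, a_4) = 1/4
  [-3/8, -3/16, 0, 13/16] . (a_1, a_2, a_3, a_4) = 1/8

Solving yields:
  a_1 = 75/113
  a_2 = 8996/17967
  a_3 = 11497/17967
  a_4 = 3448/5989

Starting state is 1, so the absorption probability is a_1 = 75/113.

Answer: 75/113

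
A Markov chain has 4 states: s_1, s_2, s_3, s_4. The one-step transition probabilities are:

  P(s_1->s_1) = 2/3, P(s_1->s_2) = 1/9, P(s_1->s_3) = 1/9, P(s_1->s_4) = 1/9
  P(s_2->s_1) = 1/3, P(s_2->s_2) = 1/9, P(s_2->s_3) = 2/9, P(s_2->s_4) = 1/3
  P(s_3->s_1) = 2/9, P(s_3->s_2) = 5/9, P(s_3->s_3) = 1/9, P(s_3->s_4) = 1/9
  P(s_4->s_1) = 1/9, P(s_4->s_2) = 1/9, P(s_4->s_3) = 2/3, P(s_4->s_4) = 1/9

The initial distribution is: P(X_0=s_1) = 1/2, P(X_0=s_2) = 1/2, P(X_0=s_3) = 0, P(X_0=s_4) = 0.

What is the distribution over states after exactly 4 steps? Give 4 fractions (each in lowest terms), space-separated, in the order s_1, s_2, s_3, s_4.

Answer: 2732/6561 1333/6561 1445/6561 1051/6561

Derivation:
Propagating the distribution step by step (d_{t+1} = d_t * P):
d_0 = (s_1=1/2, s_2=1/2, s_3=0, s_4=0)
  d_1[s_1] = 1/2*2/3 + 1/2*1/3 + 0*2/9 + 0*1/9 = 1/2
  d_1[s_2] = 1/2*1/9 + 1/2*1/9 + 0*5/9 + 0*1/9 = 1/9
  d_1[s_3] = 1/2*1/9 + 1/2*2/9 + 0*1/9 + 0*2/3 = 1/6
  d_1[s_4] = 1/2*1/9 + 1/2*1/3 + 0*1/9 + 0*1/9 = 2/9
d_1 = (s_1=1/2, s_2=1/9, s_3=1/6, s_4=2/9)
  d_2[s_1] = 1/2*2/3 + 1/9*1/3 + 1/6*2/9 + 2/9*1/9 = 35/81
  d_2[s_2] = 1/2*1/9 + 1/9*1/9 + 1/6*5/9 + 2/9*1/9 = 5/27
  d_2[s_3] = 1/2*1/9 + 1/9*2/9 + 1/6*1/9 + 2/9*2/3 = 20/81
  d_2[s_4] = 1/2*1/9 + 1/9*1/3 + 1/6*1/9 + 2/9*1/9 = 11/81
d_2 = (s_1=35/81, s_2=5/27, s_3=20/81, s_4=11/81)
  d_3[s_1] = 35/81*2/3 + 5/27*1/3 + 20/81*2/9 + 11/81*1/9 = 34/81
  d_3[s_2] = 35/81*1/9 + 5/27*1/9 + 20/81*5/9 + 11/81*1/9 = 161/729
  d_3[s_3] = 35/81*1/9 + 5/27*2/9 + 20/81*1/9 + 11/81*2/3 = 151/729
  d_3[s_4] = 35/81*1/9 + 5/27*1/3 + 20/81*1/9 + 11/81*1/9 = 37/243
d_3 = (s_1=34/81, s_2=161/729, s_3=151/729, s_4=37/243)
  d_4[s_1] = 34/81*2/3 + 161/729*1/3 + 151/729*2/9 + 37/243*1/9 = 2732/6561
  d_4[s_2] = 34/81*1/9 + 161/729*1/9 + 151/729*5/9 + 37/243*1/9 = 1333/6561
  d_4[s_3] = 34/81*1/9 + 161/729*2/9 + 151/729*1/9 + 37/243*2/3 = 1445/6561
  d_4[s_4] = 34/81*1/9 + 161/729*1/3 + 151/729*1/9 + 37/243*1/9 = 1051/6561
d_4 = (s_1=2732/6561, s_2=1333/6561, s_3=1445/6561, s_4=1051/6561)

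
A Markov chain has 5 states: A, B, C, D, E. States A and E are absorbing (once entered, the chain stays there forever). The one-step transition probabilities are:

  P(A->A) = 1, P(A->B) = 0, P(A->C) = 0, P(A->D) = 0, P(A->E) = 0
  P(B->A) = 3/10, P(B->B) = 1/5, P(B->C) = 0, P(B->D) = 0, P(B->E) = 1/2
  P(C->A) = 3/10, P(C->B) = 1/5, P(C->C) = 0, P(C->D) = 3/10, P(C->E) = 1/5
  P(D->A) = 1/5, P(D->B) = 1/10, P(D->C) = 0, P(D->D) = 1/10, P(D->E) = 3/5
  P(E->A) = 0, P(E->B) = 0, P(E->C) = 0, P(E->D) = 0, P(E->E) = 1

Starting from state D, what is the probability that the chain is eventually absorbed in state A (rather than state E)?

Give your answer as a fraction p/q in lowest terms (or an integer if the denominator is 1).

Answer: 19/72

Derivation:
Let a_i = P(absorbed in A | start in state i).
Boundary conditions: a_A = 1, a_E = 0.
For each transient state i, a_i = sum_j P(i->j) * a_j:
  a_B = 3/10*a_A + 1/5*a_B + 0*a_C + 0*a_D + 1/2*a_E
  a_C = 3/10*a_A + 1/5*a_B + 0*a_C + 3/10*a_D + 1/5*a_E
  a_D = 1/5*a_A + 1/10*a_B + 0*a_C + 1/10*a_D + 3/5*a_E

Substituting a_A = 1 and a_E = 0, rearrange to (I - Q) a = r where r[i] = P(i -> A):
  [4/5, 0, 0] . (a_B, a_C, a_D) = 3/10
  [-1/5, 1, -3/10] . (a_B, a_C, a_D) = 3/10
  [-1/10, 0, 9/10] . (a_B, a_C, a_D) = 1/5

Solving yields:
  a_B = 3/8
  a_C = 109/240
  a_D = 19/72

Starting state is D, so the absorption probability is a_D = 19/72.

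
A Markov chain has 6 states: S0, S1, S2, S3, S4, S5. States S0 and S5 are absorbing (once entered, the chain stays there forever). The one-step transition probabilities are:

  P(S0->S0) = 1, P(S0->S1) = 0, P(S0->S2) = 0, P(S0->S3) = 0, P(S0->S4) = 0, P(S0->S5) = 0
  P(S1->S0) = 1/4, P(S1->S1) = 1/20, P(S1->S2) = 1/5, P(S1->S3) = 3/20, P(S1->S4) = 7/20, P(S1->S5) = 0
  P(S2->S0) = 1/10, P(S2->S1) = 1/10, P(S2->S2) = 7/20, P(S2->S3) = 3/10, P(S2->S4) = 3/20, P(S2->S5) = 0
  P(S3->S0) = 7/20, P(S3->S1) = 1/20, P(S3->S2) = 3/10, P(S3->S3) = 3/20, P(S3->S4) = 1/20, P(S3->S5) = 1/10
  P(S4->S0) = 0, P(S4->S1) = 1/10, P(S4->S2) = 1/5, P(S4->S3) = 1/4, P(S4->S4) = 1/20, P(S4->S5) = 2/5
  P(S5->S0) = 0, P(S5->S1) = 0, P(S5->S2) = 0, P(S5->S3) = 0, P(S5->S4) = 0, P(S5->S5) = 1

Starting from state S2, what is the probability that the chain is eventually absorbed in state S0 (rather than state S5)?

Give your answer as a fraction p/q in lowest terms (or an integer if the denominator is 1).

Let a_i = P(absorbed in S0 | start in state i).
Boundary conditions: a_S0 = 1, a_S5 = 0.
For each transient state i, a_i = sum_j P(i->j) * a_j:
  a_S1 = 1/4*a_S0 + 1/20*a_S1 + 1/5*a_S2 + 3/20*a_S3 + 7/20*a_S4 + 0*a_S5
  a_S2 = 1/10*a_S0 + 1/10*a_S1 + 7/20*a_S2 + 3/10*a_S3 + 3/20*a_S4 + 0*a_S5
  a_S3 = 7/20*a_S0 + 1/20*a_S1 + 3/10*a_S2 + 3/20*a_S3 + 1/20*a_S4 + 1/10*a_S5
  a_S4 = 0*a_S0 + 1/10*a_S1 + 1/5*a_S2 + 1/4*a_S3 + 1/20*a_S4 + 2/5*a_S5

Substituting a_S0 = 1 and a_S5 = 0, rearrange to (I - Q) a = r where r[i] = P(i -> S0):
  [19/20, -1/5, -3/20, -7/20] . (a_S1, a_S2, a_S3, a_S4) = 1/4
  [-1/10, 13/20, -3/10, -3/20] . (a_S1, a_S2, a_S3, a_S4) = 1/10
  [-1/20, -3/10, 17/20, -1/20] . (a_S1, a_S2, a_S3, a_S4) = 7/20
  [-1/10, -1/5, -1/4, 19/20] . (a_S1, a_S2, a_S3, a_S4) = 0

Solving yields:
  a_S1 = 4149/6226
  a_S2 = 16895/24904
  a_S3 = 17781/24904
  a_S4 = 9983/24904

Starting state is S2, so the absorption probability is a_S2 = 16895/24904.

Answer: 16895/24904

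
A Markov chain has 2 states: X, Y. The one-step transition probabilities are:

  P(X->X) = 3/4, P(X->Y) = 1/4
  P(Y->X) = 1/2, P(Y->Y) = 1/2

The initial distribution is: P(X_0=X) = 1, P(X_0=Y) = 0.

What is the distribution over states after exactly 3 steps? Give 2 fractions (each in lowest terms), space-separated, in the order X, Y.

Propagating the distribution step by step (d_{t+1} = d_t * P):
d_0 = (X=1, Y=0)
  d_1[X] = 1*3/4 + 0*1/2 = 3/4
  d_1[Y] = 1*1/4 + 0*1/2 = 1/4
d_1 = (X=3/4, Y=1/4)
  d_2[X] = 3/4*3/4 + 1/4*1/2 = 11/16
  d_2[Y] = 3/4*1/4 + 1/4*1/2 = 5/16
d_2 = (X=11/16, Y=5/16)
  d_3[X] = 11/16*3/4 + 5/16*1/2 = 43/64
  d_3[Y] = 11/16*1/4 + 5/16*1/2 = 21/64
d_3 = (X=43/64, Y=21/64)

Answer: 43/64 21/64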